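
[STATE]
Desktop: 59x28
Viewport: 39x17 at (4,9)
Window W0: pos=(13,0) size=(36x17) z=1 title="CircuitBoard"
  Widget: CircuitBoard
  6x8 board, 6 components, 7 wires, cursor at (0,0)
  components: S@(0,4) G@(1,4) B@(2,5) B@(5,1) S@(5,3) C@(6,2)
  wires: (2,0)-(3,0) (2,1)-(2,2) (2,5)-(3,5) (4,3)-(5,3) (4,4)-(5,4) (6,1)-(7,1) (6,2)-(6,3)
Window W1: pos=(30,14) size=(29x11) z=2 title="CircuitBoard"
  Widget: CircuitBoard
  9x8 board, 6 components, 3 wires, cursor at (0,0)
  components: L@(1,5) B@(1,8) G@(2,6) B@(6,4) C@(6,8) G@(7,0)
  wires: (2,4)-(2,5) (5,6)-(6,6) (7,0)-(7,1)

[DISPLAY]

         ┃    │                   │    
         ┃3   ·                   ·    
         ┃                             
         ┃4               ·   ·        
         ┃                │   │        
         ┃5       B       ┏━━━━━━━━━━━━
         ┃                ┃ CircuitBoar
         ┗━━━━━━━━━━━━━━━━┠────────────
                          ┃   0 1 2 3 4
                          ┃0  [.]      
                          ┃            
                          ┃1           
                          ┃            
                          ┃2           
                          ┃            
                          ┗━━━━━━━━━━━━
                                       


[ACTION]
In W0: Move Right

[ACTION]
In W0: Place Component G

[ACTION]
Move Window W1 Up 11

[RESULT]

         ┃    │           ┃1           
         ┃3   ·           ┃            
         ┃                ┃2           
         ┃4               ┃            
         ┃                ┗━━━━━━━━━━━━
         ┃5       B       S   ·        
         ┃                             
         ┗━━━━━━━━━━━━━━━━━━━━━━━━━━━━━
                                       
                                       
                                       
                                       
                                       
                                       
                                       
                                       
                                       


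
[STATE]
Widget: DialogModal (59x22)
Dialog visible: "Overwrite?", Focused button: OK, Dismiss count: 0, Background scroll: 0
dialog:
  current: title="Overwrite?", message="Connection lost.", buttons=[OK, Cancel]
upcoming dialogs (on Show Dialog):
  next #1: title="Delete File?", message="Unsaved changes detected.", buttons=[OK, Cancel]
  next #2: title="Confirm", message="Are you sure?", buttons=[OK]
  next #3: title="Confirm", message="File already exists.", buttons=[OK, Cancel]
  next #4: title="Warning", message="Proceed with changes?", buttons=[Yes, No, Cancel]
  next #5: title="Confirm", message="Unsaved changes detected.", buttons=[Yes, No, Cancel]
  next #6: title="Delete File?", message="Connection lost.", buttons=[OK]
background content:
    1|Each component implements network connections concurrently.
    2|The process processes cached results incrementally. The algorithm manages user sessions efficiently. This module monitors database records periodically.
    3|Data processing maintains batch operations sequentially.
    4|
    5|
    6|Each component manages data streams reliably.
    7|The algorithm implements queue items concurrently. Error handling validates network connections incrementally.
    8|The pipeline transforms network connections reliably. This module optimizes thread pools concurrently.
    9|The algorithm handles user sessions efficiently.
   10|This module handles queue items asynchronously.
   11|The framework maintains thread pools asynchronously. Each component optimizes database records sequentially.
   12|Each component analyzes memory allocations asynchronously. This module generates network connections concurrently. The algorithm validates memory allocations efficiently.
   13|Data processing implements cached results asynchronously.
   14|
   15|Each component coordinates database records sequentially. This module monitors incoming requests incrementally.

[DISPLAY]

Each component implements network connections concurrently.
The process processes cached results incrementally. The alg
Data processing maintains batch operations sequentially.   
                                                           
                                                           
Each component manages data streams reliably.              
The algorithm implements queue items concurrently. Error ha
The pipeline transforms network connections reliably. This 
The algorithm handl┌──────────────────┐iciently.           
This module handles│    Overwrite?    │onously.            
The framework maint│ Connection lost. │ynchronously. Each c
Each component anal│  [OK]  Cancel    │ons asynchronously. 
Data processing imp└──────────────────┘ts asynchronously.  
                                                           
Each component coordinates database records sequentially. T
                                                           
                                                           
                                                           
                                                           
                                                           
                                                           
                                                           


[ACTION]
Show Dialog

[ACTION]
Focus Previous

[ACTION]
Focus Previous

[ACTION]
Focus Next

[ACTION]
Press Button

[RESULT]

Each component implements network connections concurrently.
The process processes cached results incrementally. The alg
Data processing maintains batch operations sequentially.   
                                                           
                                                           
Each component manages data streams reliably.              
The algorithm implements queue items concurrently. Error ha
The pipeline transforms network connections reliably. This 
The algorithm handles user sessions efficiently.           
This module handles queue items asynchronously.            
The framework maintains thread pools asynchronously. Each c
Each component analyzes memory allocations asynchronously. 
Data processing implements cached results asynchronously.  
                                                           
Each component coordinates database records sequentially. T
                                                           
                                                           
                                                           
                                                           
                                                           
                                                           
                                                           


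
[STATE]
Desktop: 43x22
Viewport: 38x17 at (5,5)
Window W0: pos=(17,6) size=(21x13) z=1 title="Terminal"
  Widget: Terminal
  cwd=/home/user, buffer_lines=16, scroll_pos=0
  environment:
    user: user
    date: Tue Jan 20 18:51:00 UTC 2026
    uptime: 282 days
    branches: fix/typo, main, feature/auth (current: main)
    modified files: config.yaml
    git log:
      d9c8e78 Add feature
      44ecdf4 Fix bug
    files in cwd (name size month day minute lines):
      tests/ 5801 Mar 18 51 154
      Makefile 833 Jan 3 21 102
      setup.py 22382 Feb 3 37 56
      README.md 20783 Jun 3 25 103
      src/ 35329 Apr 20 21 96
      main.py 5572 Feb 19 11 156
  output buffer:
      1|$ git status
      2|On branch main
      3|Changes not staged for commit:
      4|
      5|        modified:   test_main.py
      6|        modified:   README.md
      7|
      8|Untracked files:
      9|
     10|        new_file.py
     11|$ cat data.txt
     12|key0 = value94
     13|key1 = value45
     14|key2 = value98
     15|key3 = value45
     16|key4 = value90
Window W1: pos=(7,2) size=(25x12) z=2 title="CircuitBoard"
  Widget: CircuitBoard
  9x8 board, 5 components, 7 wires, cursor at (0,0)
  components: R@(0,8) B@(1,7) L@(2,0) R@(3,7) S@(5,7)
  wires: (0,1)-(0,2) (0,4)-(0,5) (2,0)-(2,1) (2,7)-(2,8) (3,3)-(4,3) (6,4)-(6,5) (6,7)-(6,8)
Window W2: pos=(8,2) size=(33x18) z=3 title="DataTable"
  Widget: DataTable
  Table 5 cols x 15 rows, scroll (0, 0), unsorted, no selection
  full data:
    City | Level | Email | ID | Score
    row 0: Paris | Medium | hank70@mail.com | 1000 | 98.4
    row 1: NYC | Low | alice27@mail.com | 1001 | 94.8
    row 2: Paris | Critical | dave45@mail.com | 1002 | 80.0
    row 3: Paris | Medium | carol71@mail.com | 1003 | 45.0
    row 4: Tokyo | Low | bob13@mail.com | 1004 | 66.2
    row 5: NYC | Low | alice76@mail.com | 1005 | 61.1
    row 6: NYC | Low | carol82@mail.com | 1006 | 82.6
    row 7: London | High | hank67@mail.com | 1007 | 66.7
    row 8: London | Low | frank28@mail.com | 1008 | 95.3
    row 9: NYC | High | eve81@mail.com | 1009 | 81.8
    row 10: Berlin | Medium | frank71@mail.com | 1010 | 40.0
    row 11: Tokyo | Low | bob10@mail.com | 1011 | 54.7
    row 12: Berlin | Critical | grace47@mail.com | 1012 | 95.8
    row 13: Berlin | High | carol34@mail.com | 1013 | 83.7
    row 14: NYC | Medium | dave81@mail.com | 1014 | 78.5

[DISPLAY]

  ┃┃City  │Level   │Email          ┃  
  ┃┃──────┼────────┼───────────────┃  
  ┃┃Paris │Medium  │hank70@mail.com┃  
  ┃┃NYC   │Low     │alice27@mail.co┃  
  ┃┃Paris │Critical│dave45@mail.com┃  
  ┃┃Paris │Medium  │carol71@mail.co┃  
  ┃┃Tokyo │Low     │bob13@mail.com ┃  
  ┃┃NYC   │Low     │alice76@mail.co┃  
  ┗┃NYC   │Low     │carol82@mail.co┃  
   ┃London│High    │hank67@mail.com┃  
   ┃London│Low     │frank28@mail.co┃  
   ┃NYC   │High    │eve81@mail.com ┃  
   ┃Berlin│Medium  │frank71@mail.co┃  
   ┃Tokyo │Low     │bob10@mail.com ┃  
   ┗━━━━━━━━━━━━━━━━━━━━━━━━━━━━━━━┛  
                                      
                                      


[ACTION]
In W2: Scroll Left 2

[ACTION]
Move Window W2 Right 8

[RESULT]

  ┃  ┃City  │Level   │Email          ┃
  ┃0 ┃──────┼────────┼───────────────┃
  ┃  ┃Paris │Medium  │hank70@mail.com┃
  ┃1 ┃NYC   │Low     │alice27@mail.co┃
  ┃  ┃Paris │Critical│dave45@mail.com┃
  ┃2 ┃Paris │Medium  │carol71@mail.co┃
  ┃  ┃Tokyo │Low     │bob13@mail.com ┃
  ┃3 ┃NYC   │Low     │alice76@mail.co┃
  ┗━━┃NYC   │Low     │carol82@mail.co┃
     ┃London│High    │hank67@mail.com┃
     ┃London│Low     │frank28@mail.co┃
     ┃NYC   │High    │eve81@mail.com ┃
     ┃Berlin│Medium  │frank71@mail.co┃
     ┃Tokyo │Low     │bob10@mail.com ┃
     ┗━━━━━━━━━━━━━━━━━━━━━━━━━━━━━━━┛
                                      
                                      


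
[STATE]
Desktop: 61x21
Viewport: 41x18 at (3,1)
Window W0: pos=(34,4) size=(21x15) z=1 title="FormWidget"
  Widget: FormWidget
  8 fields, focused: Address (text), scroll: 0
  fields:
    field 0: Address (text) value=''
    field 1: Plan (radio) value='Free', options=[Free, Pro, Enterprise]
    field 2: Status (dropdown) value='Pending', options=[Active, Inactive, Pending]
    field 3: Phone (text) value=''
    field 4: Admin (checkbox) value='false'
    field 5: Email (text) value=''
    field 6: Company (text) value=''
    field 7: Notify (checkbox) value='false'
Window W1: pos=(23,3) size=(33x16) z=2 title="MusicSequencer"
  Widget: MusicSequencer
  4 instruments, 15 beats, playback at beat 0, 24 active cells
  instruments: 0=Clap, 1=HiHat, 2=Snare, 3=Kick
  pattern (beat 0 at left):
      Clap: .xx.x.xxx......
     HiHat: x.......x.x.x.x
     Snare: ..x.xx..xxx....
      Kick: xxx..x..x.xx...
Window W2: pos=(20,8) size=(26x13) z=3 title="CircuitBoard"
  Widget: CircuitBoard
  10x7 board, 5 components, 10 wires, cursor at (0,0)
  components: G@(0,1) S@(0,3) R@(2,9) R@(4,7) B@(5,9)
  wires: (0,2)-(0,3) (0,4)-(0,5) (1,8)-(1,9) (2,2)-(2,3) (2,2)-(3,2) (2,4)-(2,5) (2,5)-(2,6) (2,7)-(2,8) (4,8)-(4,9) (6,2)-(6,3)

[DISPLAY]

                                         
                                         
                    ┏━━━━━━━━━━━━━━━━━━━━
                    ┃ MusicSequencer     
                    ┠────────────────────
                    ┃      ▼1234567890123
                    ┃  Clap·██·█·███·····
                 ┏━━━━━━━━━━━━━━━━━━━━━━━
                 ┃ CircuitBoard          
                 ┠───────────────────────
                 ┃   0 1 2 3 4 5 6 7 8 9 
                 ┃0  [.]  G   · ─ S   · ─
                 ┃                       
                 ┃1                      
                 ┃                       
                 ┃2           · ─ ·   · ─
                 ┃            │          
                 ┃3           ·          


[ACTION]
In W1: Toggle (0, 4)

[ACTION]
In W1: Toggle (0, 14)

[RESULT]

                                         
                                         
                    ┏━━━━━━━━━━━━━━━━━━━━
                    ┃ MusicSequencer     
                    ┠────────────────────
                    ┃      ▼1234567890123
                    ┃  Clap·██···███·····
                 ┏━━━━━━━━━━━━━━━━━━━━━━━
                 ┃ CircuitBoard          
                 ┠───────────────────────
                 ┃   0 1 2 3 4 5 6 7 8 9 
                 ┃0  [.]  G   · ─ S   · ─
                 ┃                       
                 ┃1                      
                 ┃                       
                 ┃2           · ─ ·   · ─
                 ┃            │          
                 ┃3           ·          


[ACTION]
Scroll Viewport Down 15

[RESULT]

                    ┏━━━━━━━━━━━━━━━━━━━━
                    ┃ MusicSequencer     
                    ┠────────────────────
                    ┃      ▼1234567890123
                    ┃  Clap·██···███·····
                 ┏━━━━━━━━━━━━━━━━━━━━━━━
                 ┃ CircuitBoard          
                 ┠───────────────────────
                 ┃   0 1 2 3 4 5 6 7 8 9 
                 ┃0  [.]  G   · ─ S   · ─
                 ┃                       
                 ┃1                      
                 ┃                       
                 ┃2           · ─ ·   · ─
                 ┃            │          
                 ┃3           ·          
                 ┃                       
                 ┗━━━━━━━━━━━━━━━━━━━━━━━


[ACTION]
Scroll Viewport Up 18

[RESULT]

                                         
                                         
                                         
                    ┏━━━━━━━━━━━━━━━━━━━━
                    ┃ MusicSequencer     
                    ┠────────────────────
                    ┃      ▼1234567890123
                    ┃  Clap·██···███·····
                 ┏━━━━━━━━━━━━━━━━━━━━━━━
                 ┃ CircuitBoard          
                 ┠───────────────────────
                 ┃   0 1 2 3 4 5 6 7 8 9 
                 ┃0  [.]  G   · ─ S   · ─
                 ┃                       
                 ┃1                      
                 ┃                       
                 ┃2           · ─ ·   · ─
                 ┃            │          


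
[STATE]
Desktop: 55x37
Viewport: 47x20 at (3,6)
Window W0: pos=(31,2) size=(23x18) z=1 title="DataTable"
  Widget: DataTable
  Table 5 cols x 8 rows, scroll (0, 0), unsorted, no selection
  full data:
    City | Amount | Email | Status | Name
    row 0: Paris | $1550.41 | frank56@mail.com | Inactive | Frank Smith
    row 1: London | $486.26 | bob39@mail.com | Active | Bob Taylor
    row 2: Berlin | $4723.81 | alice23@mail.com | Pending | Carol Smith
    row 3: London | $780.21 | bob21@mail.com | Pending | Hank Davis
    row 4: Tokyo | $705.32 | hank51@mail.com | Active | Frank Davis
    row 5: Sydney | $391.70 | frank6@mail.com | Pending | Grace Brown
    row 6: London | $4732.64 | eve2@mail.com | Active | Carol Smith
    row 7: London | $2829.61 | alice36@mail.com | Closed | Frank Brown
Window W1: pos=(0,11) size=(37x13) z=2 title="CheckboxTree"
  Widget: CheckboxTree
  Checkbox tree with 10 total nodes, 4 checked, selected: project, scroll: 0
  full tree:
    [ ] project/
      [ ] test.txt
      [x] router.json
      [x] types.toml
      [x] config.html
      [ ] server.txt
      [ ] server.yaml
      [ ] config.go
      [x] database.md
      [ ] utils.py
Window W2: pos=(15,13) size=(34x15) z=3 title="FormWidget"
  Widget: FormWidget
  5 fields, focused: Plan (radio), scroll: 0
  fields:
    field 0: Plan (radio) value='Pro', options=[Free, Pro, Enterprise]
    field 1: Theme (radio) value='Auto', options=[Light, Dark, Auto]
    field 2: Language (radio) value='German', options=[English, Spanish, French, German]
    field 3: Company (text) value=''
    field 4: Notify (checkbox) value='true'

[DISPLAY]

                            ┃──────┼────────┼──
                            ┃Paris │$1550.41│fr
                            ┃London│$486.26 │bo
                            ┃Berlin│$4723.81│al
                            ┃London│$780.21 │bo
━━━━━━━━━━━━━━━━━━━━━━━━━━━━━━━━━┓ │$705.32 │ha
heckboxTree                      ┃y│$391.70 │fr
────────────┏━━━━━━━━━━━━━━━━━━━━━━━━━━━━━━━━┓v
-] project/ ┃ FormWidget                     ┃l
 [ ] test.tx┠────────────────────────────────┨ 
 [x] router.┃> Plan:       ( ) Free  (●) Pro ┃ 
 [x] types.t┃  Theme:      ( ) Light  ( ) Dar┃ 
 [x] config.┃  Language:   ( ) English  ( ) S┃ 
 [ ] server.┃  Company:    [                ]┃━
 [ ] server.┃  Notify:     [x]               ┃ 
 [ ] config.┃                                ┃ 
 [x] databas┃                                ┃ 
━━━━━━━━━━━━┃                                ┃ 
            ┃                                ┃ 
            ┃                                ┃ 


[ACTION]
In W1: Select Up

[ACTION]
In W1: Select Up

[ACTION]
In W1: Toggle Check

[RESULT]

                            ┃──────┼────────┼──
                            ┃Paris │$1550.41│fr
                            ┃London│$486.26 │bo
                            ┃Berlin│$4723.81│al
                            ┃London│$780.21 │bo
━━━━━━━━━━━━━━━━━━━━━━━━━━━━━━━━━┓ │$705.32 │ha
heckboxTree                      ┃y│$391.70 │fr
────────────┏━━━━━━━━━━━━━━━━━━━━━━━━━━━━━━━━┓v
x] project/ ┃ FormWidget                     ┃l
 [x] test.tx┠────────────────────────────────┨ 
 [x] router.┃> Plan:       ( ) Free  (●) Pro ┃ 
 [x] types.t┃  Theme:      ( ) Light  ( ) Dar┃ 
 [x] config.┃  Language:   ( ) English  ( ) S┃ 
 [x] server.┃  Company:    [                ]┃━
 [x] server.┃  Notify:     [x]               ┃ 
 [x] config.┃                                ┃ 
 [x] databas┃                                ┃ 
━━━━━━━━━━━━┃                                ┃ 
            ┃                                ┃ 
            ┃                                ┃ 


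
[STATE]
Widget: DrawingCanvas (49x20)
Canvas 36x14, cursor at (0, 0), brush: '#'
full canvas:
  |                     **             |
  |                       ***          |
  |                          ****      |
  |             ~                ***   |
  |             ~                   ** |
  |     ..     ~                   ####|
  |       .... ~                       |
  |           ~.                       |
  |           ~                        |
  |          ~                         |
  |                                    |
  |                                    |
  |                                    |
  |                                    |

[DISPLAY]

+                    **                          
                       ***                       
                          ****                   
             ~                ***                
             ~                   **              
     ..     ~                   ####             
       .... ~                                    
           ~.                                    
           ~                                     
          ~                                      
                                                 
                                                 
                                                 
                                                 
                                                 
                                                 
                                                 
                                                 
                                                 
                                                 


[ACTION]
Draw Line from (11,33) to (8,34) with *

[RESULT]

+                    **                          
                       ***                       
                          ****                   
             ~                ***                
             ~                   **              
     ..     ~                   ####             
       .... ~                                    
           ~.                                    
           ~                      *              
          ~                       *              
                                 *               
                                 *               
                                                 
                                                 
                                                 
                                                 
                                                 
                                                 
                                                 
                                                 


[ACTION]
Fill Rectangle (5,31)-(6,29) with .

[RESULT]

+                    **                          
                       ***                       
                          ****                   
             ~                ***                
             ~                   **              
     ..     ~                ...####             
       .... ~                ...                 
           ~.                                    
           ~                      *              
          ~                       *              
                                 *               
                                 *               
                                                 
                                                 
                                                 
                                                 
                                                 
                                                 
                                                 
                                                 


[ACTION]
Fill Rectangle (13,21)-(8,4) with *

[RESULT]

+                    **                          
                       ***                       
                          ****                   
             ~                ***                
             ~                   **              
     ..     ~                ...####             
       .... ~                ...                 
           ~.                                    
    ******************            *              
    ******************            *              
    ******************           *               
    ******************           *               
    ******************                           
    ******************                           
                                                 
                                                 
                                                 
                                                 
                                                 
                                                 


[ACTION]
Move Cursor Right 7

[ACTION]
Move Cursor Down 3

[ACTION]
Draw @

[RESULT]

                     **                          
                       ***                       
                          ****                   
       @     ~                ***                
             ~                   **              
     ..     ~                ...####             
       .... ~                ...                 
           ~.                                    
    ******************            *              
    ******************            *              
    ******************           *               
    ******************           *               
    ******************                           
    ******************                           
                                                 
                                                 
                                                 
                                                 
                                                 
                                                 


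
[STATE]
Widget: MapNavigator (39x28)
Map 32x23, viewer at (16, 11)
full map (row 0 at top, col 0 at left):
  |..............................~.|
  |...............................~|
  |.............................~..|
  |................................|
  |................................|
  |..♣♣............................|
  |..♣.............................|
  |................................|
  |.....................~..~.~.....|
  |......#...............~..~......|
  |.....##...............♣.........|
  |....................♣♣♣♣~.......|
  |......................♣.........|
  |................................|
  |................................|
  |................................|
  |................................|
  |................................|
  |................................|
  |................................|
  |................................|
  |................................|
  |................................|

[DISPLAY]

                                       
                                       
                                       
   ..............................~.    
   ...............................~    
   .............................~..    
   ................................    
   ................................    
   ..♣♣............................    
   ..♣.............................    
   ................................    
   .....................~..~.~.....    
   ......#...............~..~......    
   .....##...............♣.........    
   ................@...♣♣♣♣~.......    
   ......................♣.........    
   ................................    
   ................................    
   ................................    
   ................................    
   ................................    
   ................................    
   ................................    
   ................................    
   ................................    
   ................................    
                                       
                                       


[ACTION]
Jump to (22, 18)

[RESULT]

.............................          
♣............................          
.............................          
.............................          
..................~..~.~.....          
...#...............~..~......          
..##...............♣.........          
.................♣♣♣♣~.......          
...................♣.........          
.............................          
.............................          
.............................          
.............................          
.............................          
...................@.........          
.............................          
.............................          
.............................          
.............................          
                                       
                                       
                                       
                                       
                                       
                                       
                                       
                                       
                                       


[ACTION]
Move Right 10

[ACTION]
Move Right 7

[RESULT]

....................                   
....................                   
....................                   
....................                   
.........~..~.~.....                   
..........~..~......                   
..........♣.........                   
........♣♣♣♣~.......                   
..........♣.........                   
....................                   
....................                   
....................                   
....................                   
....................                   
...................@                   
....................                   
....................                   
....................                   
....................                   
                                       
                                       
                                       
                                       
                                       
                                       
                                       
                                       
                                       


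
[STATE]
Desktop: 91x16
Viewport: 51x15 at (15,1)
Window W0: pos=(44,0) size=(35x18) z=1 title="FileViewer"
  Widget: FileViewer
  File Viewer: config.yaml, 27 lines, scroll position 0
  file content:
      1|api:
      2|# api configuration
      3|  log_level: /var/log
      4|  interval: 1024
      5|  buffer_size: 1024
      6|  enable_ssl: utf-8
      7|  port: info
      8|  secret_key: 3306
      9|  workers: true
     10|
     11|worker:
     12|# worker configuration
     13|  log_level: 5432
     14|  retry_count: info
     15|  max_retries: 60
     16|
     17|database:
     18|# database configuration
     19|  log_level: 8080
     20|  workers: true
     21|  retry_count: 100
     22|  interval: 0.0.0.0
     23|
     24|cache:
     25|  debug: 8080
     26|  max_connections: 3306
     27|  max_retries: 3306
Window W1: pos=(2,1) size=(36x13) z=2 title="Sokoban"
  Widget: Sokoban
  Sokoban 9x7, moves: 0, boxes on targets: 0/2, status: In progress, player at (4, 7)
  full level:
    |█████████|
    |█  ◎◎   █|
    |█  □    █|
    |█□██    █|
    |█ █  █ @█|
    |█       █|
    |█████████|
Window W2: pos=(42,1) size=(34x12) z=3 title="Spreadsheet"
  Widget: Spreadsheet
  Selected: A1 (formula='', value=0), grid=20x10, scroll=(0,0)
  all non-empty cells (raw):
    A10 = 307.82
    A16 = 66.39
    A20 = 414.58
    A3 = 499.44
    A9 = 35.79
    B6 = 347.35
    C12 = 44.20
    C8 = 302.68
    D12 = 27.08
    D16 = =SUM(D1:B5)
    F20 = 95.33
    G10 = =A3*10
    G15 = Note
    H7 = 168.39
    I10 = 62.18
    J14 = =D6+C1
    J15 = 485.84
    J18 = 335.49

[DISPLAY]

━━━━━━━━━━━━━━━━━━━━━━┓    ┏━━━━━━━━━━━━━━━━━━━━━━━
                      ┃    ┃ Spreadsheet           
──────────────────────┨    ┠───────────────────────
                      ┃    ┃A1:                    
                      ┃    ┃       A       B       
                      ┃    ┃-----------------------
                      ┃    ┃  1      [0]       0   
                      ┃    ┃  2        0       0   
                      ┃    ┃  3   499.44       0   
                      ┃    ┃  4        0       0   
2                     ┃    ┃  5        0       0   
                      ┃    ┗━━━━━━━━━━━━━━━━━━━━━━━
━━━━━━━━━━━━━━━━━━━━━━┛      ┃worker:              
                             ┃# worker configuratio
                             ┃  log_level: 5432    


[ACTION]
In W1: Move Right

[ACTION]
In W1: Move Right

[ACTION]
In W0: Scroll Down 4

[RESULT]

━━━━━━━━━━━━━━━━━━━━━━┓    ┏━━━━━━━━━━━━━━━━━━━━━━━
                      ┃    ┃ Spreadsheet           
──────────────────────┨    ┠───────────────────────
                      ┃    ┃A1:                    
                      ┃    ┃       A       B       
                      ┃    ┃-----------------------
                      ┃    ┃  1      [0]       0   
                      ┃    ┃  2        0       0   
                      ┃    ┃  3   499.44       0   
                      ┃    ┃  4        0       0   
2                     ┃    ┃  5        0       0   
                      ┃    ┗━━━━━━━━━━━━━━━━━━━━━━━
━━━━━━━━━━━━━━━━━━━━━━┛      ┃  max_retries: 60    
                             ┃                     
                             ┃database:            


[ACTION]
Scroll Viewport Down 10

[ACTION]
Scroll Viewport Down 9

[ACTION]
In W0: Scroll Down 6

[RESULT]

━━━━━━━━━━━━━━━━━━━━━━┓    ┏━━━━━━━━━━━━━━━━━━━━━━━
                      ┃    ┃ Spreadsheet           
──────────────────────┨    ┠───────────────────────
                      ┃    ┃A1:                    
                      ┃    ┃       A       B       
                      ┃    ┃-----------------------
                      ┃    ┃  1      [0]       0   
                      ┃    ┃  2        0       0   
                      ┃    ┃  3   499.44       0   
                      ┃    ┃  4        0       0   
2                     ┃    ┃  5        0       0   
                      ┃    ┗━━━━━━━━━━━━━━━━━━━━━━━
━━━━━━━━━━━━━━━━━━━━━━┛      ┃  retry_count: 100   
                             ┃  interval: 0.0.0.0  
                             ┃                     


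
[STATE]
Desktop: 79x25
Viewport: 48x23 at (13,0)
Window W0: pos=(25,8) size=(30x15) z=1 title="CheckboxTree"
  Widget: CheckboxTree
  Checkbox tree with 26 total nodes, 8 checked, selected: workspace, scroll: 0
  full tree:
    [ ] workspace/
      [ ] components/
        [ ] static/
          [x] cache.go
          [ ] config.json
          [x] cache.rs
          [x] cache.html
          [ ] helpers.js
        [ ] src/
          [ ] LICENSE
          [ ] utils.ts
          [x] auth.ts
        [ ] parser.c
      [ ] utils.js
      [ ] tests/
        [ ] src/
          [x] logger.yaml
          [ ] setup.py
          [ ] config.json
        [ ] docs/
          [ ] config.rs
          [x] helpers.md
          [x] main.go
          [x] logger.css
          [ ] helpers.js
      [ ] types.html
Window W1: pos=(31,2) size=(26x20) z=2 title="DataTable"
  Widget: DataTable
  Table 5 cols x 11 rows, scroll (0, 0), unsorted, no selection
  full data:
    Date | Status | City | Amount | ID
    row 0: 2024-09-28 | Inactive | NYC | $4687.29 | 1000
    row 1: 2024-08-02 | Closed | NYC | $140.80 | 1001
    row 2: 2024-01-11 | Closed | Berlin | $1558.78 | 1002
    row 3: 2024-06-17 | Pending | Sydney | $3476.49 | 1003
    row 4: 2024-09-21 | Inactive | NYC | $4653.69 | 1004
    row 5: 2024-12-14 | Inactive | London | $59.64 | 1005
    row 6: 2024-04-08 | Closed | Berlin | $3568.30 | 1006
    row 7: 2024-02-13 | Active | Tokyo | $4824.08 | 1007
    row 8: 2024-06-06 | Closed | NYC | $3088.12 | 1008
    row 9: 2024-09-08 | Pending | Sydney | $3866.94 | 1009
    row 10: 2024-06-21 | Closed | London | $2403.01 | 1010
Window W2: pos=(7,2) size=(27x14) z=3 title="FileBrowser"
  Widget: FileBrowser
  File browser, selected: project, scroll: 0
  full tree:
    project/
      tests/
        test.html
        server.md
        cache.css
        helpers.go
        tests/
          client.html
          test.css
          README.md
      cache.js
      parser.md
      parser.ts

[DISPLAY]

                                                
                                                
━━━━━━━━━━━━━━━━━━━━┓━━━━━━━━━━━━━━━━━━━━━━┓    
Browser             ┃ataTable              ┃    
────────────────────┨──────────────────────┨    
 project/           ┃te      │Status  │City┃    
+] tests/           ┃────────┼────────┼────┃    
ache.js             ┃24-09-28│Inactive│NYC ┃    
arser.md            ┃24-08-02│Closed  │NYC ┃    
arser.ts            ┃24-01-11│Closed  │Berl┃    
                    ┃24-06-17│Pending │Sydn┃    
                    ┃24-09-21│Inactive│NYC ┃    
                    ┃24-12-14│Inactive│Lond┃    
                    ┃24-04-08│Closed  │Berl┃    
                    ┃24-02-13│Active  │Toky┃    
━━━━━━━━━━━━━━━━━━━━┛24-06-06│Closed  │NYC ┃    
            ┃     ┃2024-09-08│Pending │Sydn┃    
            ┃     ┃2024-06-21│Closed  │Lond┃    
            ┃     ┃                        ┃    
            ┃     ┃                        ┃    
            ┃     ┃                        ┃    
            ┃     ┗━━━━━━━━━━━━━━━━━━━━━━━━┛    
            ┗━━━━━━━━━━━━━━━━━━━━━━━━━━━━┛      


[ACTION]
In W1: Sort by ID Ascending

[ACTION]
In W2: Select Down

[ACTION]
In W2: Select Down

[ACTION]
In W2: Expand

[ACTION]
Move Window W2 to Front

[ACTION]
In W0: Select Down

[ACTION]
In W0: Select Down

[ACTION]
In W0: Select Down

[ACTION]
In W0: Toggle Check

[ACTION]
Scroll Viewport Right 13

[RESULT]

                                                
                                                
━━━━━━━┓━━━━━━━━━━━━━━━━━━━━━━┓                 
       ┃ataTable              ┃                 
───────┨──────────────────────┨                 
       ┃te      │Status  │City┃                 
       ┃────────┼────────┼────┃                 
       ┃24-09-28│Inactive│NYC ┃                 
       ┃24-08-02│Closed  │NYC ┃                 
       ┃24-01-11│Closed  │Berl┃                 
       ┃24-06-17│Pending │Sydn┃                 
       ┃24-09-21│Inactive│NYC ┃                 
       ┃24-12-14│Inactive│Lond┃                 
       ┃24-04-08│Closed  │Berl┃                 
       ┃24-02-13│Active  │Toky┃                 
━━━━━━━┛24-06-06│Closed  │NYC ┃                 
     ┃2024-09-08│Pending │Sydn┃                 
     ┃2024-06-21│Closed  │Lond┃                 
     ┃                        ┃                 
     ┃                        ┃                 
     ┃                        ┃                 
     ┗━━━━━━━━━━━━━━━━━━━━━━━━┛                 
━━━━━━━━━━━━━━━━━━━━━━━━━━━━┛                   
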